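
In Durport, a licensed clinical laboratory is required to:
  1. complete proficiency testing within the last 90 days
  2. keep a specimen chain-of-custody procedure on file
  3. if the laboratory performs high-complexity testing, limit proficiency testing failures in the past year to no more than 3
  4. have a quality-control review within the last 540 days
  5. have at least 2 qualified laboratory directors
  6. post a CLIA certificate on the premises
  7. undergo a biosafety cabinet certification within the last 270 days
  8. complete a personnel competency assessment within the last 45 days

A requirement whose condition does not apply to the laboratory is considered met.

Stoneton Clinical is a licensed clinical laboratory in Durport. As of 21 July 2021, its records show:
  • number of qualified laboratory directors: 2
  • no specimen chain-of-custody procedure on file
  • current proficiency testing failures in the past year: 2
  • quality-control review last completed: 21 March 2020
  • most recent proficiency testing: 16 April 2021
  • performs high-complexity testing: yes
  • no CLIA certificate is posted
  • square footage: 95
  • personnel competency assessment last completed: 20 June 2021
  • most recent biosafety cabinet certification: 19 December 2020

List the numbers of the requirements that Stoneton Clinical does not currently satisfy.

1. proficiency testing 96 days ago vs limit 90 → not met
2. specimen chain-of-custody procedure absent → not met
3. condition 'performs high-complexity testing' holds; proficiency testing failures in the past year 2 ≤ 3 → met
4. quality-control review 487 days ago vs limit 540 → met
5. qualified laboratory directors 2 ≥ 2 → met
6. CLIA certificate absent → not met
7. biosafety cabinet certification 214 days ago vs limit 270 → met
8. personnel competency assessment 31 days ago vs limit 45 → met
Not met: 1, 2, 6

1, 2, 6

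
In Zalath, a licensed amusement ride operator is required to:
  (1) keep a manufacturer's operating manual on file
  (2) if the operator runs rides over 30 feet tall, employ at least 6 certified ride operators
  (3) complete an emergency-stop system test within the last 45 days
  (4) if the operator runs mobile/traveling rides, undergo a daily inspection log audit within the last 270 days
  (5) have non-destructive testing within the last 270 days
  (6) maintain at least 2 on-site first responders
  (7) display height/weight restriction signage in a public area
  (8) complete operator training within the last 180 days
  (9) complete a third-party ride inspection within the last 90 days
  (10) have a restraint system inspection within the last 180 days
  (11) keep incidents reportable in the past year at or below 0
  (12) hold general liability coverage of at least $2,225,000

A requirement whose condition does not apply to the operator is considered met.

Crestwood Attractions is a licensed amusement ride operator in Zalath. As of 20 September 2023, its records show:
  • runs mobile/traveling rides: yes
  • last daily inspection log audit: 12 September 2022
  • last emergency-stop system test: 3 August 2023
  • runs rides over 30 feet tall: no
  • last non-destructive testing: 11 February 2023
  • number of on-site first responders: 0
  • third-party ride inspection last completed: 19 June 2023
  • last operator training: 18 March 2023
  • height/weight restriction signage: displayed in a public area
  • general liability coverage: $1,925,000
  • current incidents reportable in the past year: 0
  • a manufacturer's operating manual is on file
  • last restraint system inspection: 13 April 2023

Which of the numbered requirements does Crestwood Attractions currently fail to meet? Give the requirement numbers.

1. manufacturer's operating manual present → met
2. condition 'runs rides over 30 feet tall' does not hold → requirement n/a → met
3. emergency-stop system test 48 days ago vs limit 45 → not met
4. condition 'runs mobile/traveling rides' holds; daily inspection log audit 373 days ago vs limit 270 → not met
5. non-destructive testing 221 days ago vs limit 270 → met
6. on-site first responders 0 < 2 → not met
7. height/weight restriction signage present → met
8. operator training 186 days ago vs limit 180 → not met
9. third-party ride inspection 93 days ago vs limit 90 → not met
10. restraint system inspection 160 days ago vs limit 180 → met
11. incidents reportable in the past year 0 ≤ 0 → met
12. general liability coverage $1,925,000 < $2,225,000 → not met
Not met: 3, 4, 6, 8, 9, 12

3, 4, 6, 8, 9, 12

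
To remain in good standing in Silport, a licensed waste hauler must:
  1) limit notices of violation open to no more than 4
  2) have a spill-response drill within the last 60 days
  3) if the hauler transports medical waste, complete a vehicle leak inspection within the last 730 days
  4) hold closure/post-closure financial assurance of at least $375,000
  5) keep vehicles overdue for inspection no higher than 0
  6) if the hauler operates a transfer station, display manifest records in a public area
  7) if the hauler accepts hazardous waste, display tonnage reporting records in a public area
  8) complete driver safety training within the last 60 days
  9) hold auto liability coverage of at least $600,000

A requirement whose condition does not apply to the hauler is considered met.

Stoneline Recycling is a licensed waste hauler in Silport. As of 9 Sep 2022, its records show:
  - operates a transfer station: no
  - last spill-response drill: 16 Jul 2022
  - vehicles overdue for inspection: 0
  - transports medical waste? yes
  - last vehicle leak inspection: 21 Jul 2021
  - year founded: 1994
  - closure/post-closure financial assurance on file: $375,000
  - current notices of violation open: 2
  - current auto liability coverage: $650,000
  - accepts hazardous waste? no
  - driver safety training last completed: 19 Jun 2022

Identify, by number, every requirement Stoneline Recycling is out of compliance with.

1. notices of violation open 2 ≤ 4 → met
2. spill-response drill 55 days ago vs limit 60 → met
3. condition 'transports medical waste' holds; vehicle leak inspection 415 days ago vs limit 730 → met
4. closure/post-closure financial assurance $375,000 ≥ $375,000 → met
5. vehicles overdue for inspection 0 ≤ 0 → met
6. condition 'operates a transfer station' does not hold → requirement n/a → met
7. condition 'accepts hazardous waste' does not hold → requirement n/a → met
8. driver safety training 82 days ago vs limit 60 → not met
9. auto liability coverage $650,000 ≥ $600,000 → met
Not met: 8

8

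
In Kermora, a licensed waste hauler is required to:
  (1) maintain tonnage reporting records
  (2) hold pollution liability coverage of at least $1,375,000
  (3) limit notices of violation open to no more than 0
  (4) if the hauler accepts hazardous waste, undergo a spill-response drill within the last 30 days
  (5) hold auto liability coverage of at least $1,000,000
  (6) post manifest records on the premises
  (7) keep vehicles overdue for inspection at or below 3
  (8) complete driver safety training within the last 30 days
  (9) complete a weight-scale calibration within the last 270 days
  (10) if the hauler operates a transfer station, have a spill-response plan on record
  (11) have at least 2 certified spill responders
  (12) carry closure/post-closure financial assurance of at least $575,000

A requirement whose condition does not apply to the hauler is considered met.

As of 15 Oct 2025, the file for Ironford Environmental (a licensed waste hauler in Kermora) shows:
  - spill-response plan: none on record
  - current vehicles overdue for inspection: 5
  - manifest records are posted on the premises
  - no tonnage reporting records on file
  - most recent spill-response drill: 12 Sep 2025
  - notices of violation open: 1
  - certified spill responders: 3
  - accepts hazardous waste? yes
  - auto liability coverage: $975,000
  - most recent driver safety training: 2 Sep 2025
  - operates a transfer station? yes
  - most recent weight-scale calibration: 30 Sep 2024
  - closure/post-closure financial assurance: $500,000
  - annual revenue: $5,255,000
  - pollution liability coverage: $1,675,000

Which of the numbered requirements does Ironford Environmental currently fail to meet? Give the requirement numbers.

1, 3, 4, 5, 7, 8, 9, 10, 12

1. tonnage reporting records absent → not met
2. pollution liability coverage $1,675,000 ≥ $1,375,000 → met
3. notices of violation open 1 > 0 → not met
4. condition 'accepts hazardous waste' holds; spill-response drill 33 days ago vs limit 30 → not met
5. auto liability coverage $975,000 < $1,000,000 → not met
6. manifest records present → met
7. vehicles overdue for inspection 5 > 3 → not met
8. driver safety training 43 days ago vs limit 30 → not met
9. weight-scale calibration 380 days ago vs limit 270 → not met
10. condition 'operates a transfer station' holds; spill-response plan absent → not met
11. certified spill responders 3 ≥ 2 → met
12. closure/post-closure financial assurance $500,000 < $575,000 → not met
Not met: 1, 3, 4, 5, 7, 8, 9, 10, 12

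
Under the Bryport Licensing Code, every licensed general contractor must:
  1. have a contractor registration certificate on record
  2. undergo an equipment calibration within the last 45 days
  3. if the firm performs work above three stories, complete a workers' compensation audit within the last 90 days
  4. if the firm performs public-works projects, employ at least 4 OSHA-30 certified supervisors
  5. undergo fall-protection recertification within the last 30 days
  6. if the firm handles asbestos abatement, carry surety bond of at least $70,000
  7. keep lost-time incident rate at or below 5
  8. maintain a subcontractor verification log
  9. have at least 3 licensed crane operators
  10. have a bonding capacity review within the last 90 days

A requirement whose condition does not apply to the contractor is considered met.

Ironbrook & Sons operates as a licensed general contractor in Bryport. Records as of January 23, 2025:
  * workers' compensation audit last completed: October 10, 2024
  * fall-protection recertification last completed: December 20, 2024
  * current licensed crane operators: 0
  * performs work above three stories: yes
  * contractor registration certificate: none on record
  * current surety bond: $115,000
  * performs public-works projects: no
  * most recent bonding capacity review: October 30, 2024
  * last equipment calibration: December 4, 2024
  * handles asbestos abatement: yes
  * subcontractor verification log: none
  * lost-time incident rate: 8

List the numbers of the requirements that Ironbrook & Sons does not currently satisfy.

1. contractor registration certificate absent → not met
2. equipment calibration 50 days ago vs limit 45 → not met
3. condition 'performs work above three stories' holds; workers' compensation audit 105 days ago vs limit 90 → not met
4. condition 'performs public-works projects' does not hold → requirement n/a → met
5. fall-protection recertification 34 days ago vs limit 30 → not met
6. condition 'handles asbestos abatement' holds; surety bond $115,000 ≥ $70,000 → met
7. lost-time incident rate 8 > 5 → not met
8. subcontractor verification log absent → not met
9. licensed crane operators 0 < 3 → not met
10. bonding capacity review 85 days ago vs limit 90 → met
Not met: 1, 2, 3, 5, 7, 8, 9

1, 2, 3, 5, 7, 8, 9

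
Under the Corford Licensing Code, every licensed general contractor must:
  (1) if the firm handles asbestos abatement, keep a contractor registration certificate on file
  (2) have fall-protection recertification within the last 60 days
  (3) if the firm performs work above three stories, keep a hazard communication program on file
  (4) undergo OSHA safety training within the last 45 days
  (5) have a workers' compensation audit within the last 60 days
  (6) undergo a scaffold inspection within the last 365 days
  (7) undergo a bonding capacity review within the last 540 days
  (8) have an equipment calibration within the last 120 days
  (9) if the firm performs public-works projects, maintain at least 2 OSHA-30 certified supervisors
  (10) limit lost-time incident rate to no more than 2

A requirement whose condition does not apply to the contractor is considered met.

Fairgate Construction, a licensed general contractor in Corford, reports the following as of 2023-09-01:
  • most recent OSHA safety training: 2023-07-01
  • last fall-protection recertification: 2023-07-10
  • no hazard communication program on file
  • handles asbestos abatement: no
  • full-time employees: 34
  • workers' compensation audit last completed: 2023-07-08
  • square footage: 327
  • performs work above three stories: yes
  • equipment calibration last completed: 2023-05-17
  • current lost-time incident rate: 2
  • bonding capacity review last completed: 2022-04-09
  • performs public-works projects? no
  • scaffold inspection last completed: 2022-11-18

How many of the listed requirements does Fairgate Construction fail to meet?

1. condition 'handles asbestos abatement' does not hold → requirement n/a → met
2. fall-protection recertification 53 days ago vs limit 60 → met
3. condition 'performs work above three stories' holds; hazard communication program absent → not met
4. OSHA safety training 62 days ago vs limit 45 → not met
5. workers' compensation audit 55 days ago vs limit 60 → met
6. scaffold inspection 287 days ago vs limit 365 → met
7. bonding capacity review 510 days ago vs limit 540 → met
8. equipment calibration 107 days ago vs limit 120 → met
9. condition 'performs public-works projects' does not hold → requirement n/a → met
10. lost-time incident rate 2 ≤ 2 → met
Not met: 2 of 10

2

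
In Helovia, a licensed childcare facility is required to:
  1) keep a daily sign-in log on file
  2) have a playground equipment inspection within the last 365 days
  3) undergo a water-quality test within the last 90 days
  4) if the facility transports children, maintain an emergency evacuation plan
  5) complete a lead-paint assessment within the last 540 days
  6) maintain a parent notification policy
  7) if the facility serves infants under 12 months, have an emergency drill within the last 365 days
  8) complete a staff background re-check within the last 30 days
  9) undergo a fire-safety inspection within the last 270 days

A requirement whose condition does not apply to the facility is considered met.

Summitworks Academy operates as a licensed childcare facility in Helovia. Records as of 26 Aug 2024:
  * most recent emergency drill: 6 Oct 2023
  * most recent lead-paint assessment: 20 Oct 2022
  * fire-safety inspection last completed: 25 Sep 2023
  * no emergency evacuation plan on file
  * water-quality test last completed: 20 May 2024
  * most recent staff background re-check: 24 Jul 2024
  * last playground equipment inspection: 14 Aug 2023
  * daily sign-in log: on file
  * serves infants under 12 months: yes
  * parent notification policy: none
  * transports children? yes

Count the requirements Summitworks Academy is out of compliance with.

1. daily sign-in log present → met
2. playground equipment inspection 378 days ago vs limit 365 → not met
3. water-quality test 98 days ago vs limit 90 → not met
4. condition 'transports children' holds; emergency evacuation plan absent → not met
5. lead-paint assessment 676 days ago vs limit 540 → not met
6. parent notification policy absent → not met
7. condition 'serves infants under 12 months' holds; emergency drill 325 days ago vs limit 365 → met
8. staff background re-check 33 days ago vs limit 30 → not met
9. fire-safety inspection 336 days ago vs limit 270 → not met
Not met: 7 of 9

7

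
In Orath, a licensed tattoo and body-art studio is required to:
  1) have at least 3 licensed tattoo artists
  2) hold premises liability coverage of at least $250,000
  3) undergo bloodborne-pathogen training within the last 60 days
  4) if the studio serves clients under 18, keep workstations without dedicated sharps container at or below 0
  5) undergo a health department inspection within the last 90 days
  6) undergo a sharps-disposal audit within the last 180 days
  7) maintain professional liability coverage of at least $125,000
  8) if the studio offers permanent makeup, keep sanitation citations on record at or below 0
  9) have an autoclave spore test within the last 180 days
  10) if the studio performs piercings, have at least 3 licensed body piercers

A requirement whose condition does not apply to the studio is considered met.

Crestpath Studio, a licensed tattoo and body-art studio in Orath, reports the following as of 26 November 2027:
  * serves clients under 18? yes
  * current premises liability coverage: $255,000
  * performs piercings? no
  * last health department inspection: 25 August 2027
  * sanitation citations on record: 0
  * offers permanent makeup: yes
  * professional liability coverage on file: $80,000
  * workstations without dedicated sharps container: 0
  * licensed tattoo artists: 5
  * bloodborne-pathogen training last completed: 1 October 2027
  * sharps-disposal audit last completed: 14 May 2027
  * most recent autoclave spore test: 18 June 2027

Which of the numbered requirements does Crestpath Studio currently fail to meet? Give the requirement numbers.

1. licensed tattoo artists 5 ≥ 3 → met
2. premises liability coverage $255,000 ≥ $250,000 → met
3. bloodborne-pathogen training 56 days ago vs limit 60 → met
4. condition 'serves clients under 18' holds; workstations without dedicated sharps container 0 ≤ 0 → met
5. health department inspection 93 days ago vs limit 90 → not met
6. sharps-disposal audit 196 days ago vs limit 180 → not met
7. professional liability coverage $80,000 < $125,000 → not met
8. condition 'offers permanent makeup' holds; sanitation citations on record 0 ≤ 0 → met
9. autoclave spore test 161 days ago vs limit 180 → met
10. condition 'performs piercings' does not hold → requirement n/a → met
Not met: 5, 6, 7

5, 6, 7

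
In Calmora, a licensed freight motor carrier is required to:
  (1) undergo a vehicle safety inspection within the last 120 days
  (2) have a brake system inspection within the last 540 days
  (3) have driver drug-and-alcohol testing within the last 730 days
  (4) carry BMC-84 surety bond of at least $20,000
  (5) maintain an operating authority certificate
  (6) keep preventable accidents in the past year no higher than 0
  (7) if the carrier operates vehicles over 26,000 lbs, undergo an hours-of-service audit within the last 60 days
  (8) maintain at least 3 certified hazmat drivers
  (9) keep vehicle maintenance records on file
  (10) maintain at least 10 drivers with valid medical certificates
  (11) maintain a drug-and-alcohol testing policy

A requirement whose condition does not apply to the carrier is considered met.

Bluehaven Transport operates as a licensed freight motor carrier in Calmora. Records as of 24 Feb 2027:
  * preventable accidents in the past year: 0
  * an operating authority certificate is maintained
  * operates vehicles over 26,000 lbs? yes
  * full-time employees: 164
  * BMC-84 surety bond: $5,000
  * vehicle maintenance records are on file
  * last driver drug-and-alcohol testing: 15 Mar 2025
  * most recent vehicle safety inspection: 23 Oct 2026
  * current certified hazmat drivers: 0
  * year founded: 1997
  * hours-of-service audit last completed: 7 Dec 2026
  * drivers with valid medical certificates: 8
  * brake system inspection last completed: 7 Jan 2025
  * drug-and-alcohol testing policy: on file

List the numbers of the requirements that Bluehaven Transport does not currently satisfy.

1. vehicle safety inspection 124 days ago vs limit 120 → not met
2. brake system inspection 778 days ago vs limit 540 → not met
3. driver drug-and-alcohol testing 711 days ago vs limit 730 → met
4. BMC-84 surety bond $5,000 < $20,000 → not met
5. operating authority certificate present → met
6. preventable accidents in the past year 0 ≤ 0 → met
7. condition 'operates vehicles over 26,000 lbs' holds; hours-of-service audit 79 days ago vs limit 60 → not met
8. certified hazmat drivers 0 < 3 → not met
9. vehicle maintenance records present → met
10. drivers with valid medical certificates 8 < 10 → not met
11. drug-and-alcohol testing policy present → met
Not met: 1, 2, 4, 7, 8, 10

1, 2, 4, 7, 8, 10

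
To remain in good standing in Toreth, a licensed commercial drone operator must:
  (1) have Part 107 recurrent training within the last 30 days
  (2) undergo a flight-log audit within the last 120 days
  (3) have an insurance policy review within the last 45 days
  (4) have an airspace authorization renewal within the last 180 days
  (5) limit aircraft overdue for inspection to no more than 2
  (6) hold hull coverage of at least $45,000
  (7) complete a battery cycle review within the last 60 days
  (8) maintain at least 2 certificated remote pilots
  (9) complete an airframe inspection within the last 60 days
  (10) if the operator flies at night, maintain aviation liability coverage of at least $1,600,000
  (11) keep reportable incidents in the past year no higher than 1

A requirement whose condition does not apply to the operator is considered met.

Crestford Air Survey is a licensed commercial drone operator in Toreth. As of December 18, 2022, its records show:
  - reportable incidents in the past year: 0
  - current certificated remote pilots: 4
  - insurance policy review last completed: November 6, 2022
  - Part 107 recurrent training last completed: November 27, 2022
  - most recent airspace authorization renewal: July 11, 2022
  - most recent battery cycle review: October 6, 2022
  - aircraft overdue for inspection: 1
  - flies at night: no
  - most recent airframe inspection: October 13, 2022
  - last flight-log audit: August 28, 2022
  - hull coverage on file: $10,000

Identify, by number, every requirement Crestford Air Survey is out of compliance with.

6, 7, 9

1. Part 107 recurrent training 21 days ago vs limit 30 → met
2. flight-log audit 112 days ago vs limit 120 → met
3. insurance policy review 42 days ago vs limit 45 → met
4. airspace authorization renewal 160 days ago vs limit 180 → met
5. aircraft overdue for inspection 1 ≤ 2 → met
6. hull coverage $10,000 < $45,000 → not met
7. battery cycle review 73 days ago vs limit 60 → not met
8. certificated remote pilots 4 ≥ 2 → met
9. airframe inspection 66 days ago vs limit 60 → not met
10. condition 'flies at night' does not hold → requirement n/a → met
11. reportable incidents in the past year 0 ≤ 1 → met
Not met: 6, 7, 9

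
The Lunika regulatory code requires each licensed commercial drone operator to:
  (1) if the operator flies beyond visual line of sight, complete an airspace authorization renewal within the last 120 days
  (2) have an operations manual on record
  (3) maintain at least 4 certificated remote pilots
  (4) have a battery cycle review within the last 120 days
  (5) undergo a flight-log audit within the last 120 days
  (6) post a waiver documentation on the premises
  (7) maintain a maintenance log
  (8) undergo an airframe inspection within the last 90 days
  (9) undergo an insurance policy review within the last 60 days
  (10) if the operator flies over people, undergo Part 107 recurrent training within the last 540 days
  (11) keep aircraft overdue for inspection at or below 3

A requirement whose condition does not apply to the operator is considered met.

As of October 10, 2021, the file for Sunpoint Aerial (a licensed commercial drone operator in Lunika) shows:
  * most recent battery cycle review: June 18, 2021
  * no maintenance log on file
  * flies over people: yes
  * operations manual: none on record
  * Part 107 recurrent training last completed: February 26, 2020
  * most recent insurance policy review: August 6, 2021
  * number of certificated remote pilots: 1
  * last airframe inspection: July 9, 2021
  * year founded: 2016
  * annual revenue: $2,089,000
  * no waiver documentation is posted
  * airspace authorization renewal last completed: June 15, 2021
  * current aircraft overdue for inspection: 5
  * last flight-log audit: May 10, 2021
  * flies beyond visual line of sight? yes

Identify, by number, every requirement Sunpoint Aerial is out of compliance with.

2, 3, 5, 6, 7, 8, 9, 10, 11

1. condition 'flies beyond visual line of sight' holds; airspace authorization renewal 117 days ago vs limit 120 → met
2. operations manual absent → not met
3. certificated remote pilots 1 < 4 → not met
4. battery cycle review 114 days ago vs limit 120 → met
5. flight-log audit 153 days ago vs limit 120 → not met
6. waiver documentation absent → not met
7. maintenance log absent → not met
8. airframe inspection 93 days ago vs limit 90 → not met
9. insurance policy review 65 days ago vs limit 60 → not met
10. condition 'flies over people' holds; Part 107 recurrent training 592 days ago vs limit 540 → not met
11. aircraft overdue for inspection 5 > 3 → not met
Not met: 2, 3, 5, 6, 7, 8, 9, 10, 11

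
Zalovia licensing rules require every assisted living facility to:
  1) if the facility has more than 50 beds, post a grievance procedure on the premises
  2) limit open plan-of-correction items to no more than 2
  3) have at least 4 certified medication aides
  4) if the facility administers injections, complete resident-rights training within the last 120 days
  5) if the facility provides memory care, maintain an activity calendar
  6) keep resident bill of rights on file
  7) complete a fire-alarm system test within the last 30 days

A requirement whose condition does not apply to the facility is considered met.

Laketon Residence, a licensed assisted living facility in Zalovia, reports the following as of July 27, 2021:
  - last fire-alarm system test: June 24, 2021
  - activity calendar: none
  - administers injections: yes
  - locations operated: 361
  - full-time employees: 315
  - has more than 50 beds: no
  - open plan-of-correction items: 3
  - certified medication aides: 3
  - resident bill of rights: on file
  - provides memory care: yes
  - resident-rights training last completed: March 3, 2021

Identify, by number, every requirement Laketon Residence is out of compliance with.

1. condition 'has more than 50 beds' does not hold → requirement n/a → met
2. open plan-of-correction items 3 > 2 → not met
3. certified medication aides 3 < 4 → not met
4. condition 'administers injections' holds; resident-rights training 146 days ago vs limit 120 → not met
5. condition 'provides memory care' holds; activity calendar absent → not met
6. resident bill of rights present → met
7. fire-alarm system test 33 days ago vs limit 30 → not met
Not met: 2, 3, 4, 5, 7

2, 3, 4, 5, 7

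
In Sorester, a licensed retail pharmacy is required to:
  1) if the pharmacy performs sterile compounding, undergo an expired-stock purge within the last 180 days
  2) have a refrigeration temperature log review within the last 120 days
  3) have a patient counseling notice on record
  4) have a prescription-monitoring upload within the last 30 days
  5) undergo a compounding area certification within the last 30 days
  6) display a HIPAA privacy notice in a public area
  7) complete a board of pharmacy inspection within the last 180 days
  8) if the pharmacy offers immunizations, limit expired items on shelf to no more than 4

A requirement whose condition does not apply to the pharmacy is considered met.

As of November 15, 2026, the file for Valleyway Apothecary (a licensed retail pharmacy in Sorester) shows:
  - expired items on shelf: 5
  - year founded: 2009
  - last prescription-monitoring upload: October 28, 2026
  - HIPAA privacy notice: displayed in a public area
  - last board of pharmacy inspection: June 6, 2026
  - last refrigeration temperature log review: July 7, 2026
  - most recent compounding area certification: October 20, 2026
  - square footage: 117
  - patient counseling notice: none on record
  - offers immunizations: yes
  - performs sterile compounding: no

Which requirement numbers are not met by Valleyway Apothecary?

1. condition 'performs sterile compounding' does not hold → requirement n/a → met
2. refrigeration temperature log review 131 days ago vs limit 120 → not met
3. patient counseling notice absent → not met
4. prescription-monitoring upload 18 days ago vs limit 30 → met
5. compounding area certification 26 days ago vs limit 30 → met
6. HIPAA privacy notice present → met
7. board of pharmacy inspection 162 days ago vs limit 180 → met
8. condition 'offers immunizations' holds; expired items on shelf 5 > 4 → not met
Not met: 2, 3, 8

2, 3, 8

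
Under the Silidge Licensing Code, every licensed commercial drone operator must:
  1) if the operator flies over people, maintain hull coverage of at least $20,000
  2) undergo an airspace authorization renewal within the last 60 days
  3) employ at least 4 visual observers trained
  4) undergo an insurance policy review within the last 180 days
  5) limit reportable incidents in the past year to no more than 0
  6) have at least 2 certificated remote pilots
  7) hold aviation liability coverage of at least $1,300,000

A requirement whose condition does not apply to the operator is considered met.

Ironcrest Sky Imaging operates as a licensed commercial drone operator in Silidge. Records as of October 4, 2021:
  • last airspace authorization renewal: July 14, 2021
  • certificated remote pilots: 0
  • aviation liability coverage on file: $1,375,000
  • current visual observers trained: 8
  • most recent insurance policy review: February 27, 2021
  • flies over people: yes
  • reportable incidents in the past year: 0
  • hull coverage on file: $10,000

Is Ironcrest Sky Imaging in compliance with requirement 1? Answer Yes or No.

No

1. condition 'flies over people' holds; hull coverage $10,000 < $20,000 → not met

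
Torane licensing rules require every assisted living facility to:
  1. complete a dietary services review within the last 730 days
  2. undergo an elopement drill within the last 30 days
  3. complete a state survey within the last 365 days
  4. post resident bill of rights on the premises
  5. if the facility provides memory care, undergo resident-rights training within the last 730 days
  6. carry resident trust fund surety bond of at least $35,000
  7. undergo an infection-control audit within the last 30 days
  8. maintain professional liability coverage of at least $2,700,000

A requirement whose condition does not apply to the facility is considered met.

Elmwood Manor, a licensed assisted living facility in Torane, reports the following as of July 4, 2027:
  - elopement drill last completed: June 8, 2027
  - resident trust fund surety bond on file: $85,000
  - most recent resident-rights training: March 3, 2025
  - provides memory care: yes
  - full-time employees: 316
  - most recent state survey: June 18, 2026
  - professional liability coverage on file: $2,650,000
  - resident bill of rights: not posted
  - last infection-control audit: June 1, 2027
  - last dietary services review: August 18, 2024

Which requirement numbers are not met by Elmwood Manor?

1, 3, 4, 5, 7, 8

1. dietary services review 1050 days ago vs limit 730 → not met
2. elopement drill 26 days ago vs limit 30 → met
3. state survey 381 days ago vs limit 365 → not met
4. resident bill of rights absent → not met
5. condition 'provides memory care' holds; resident-rights training 853 days ago vs limit 730 → not met
6. resident trust fund surety bond $85,000 ≥ $35,000 → met
7. infection-control audit 33 days ago vs limit 30 → not met
8. professional liability coverage $2,650,000 < $2,700,000 → not met
Not met: 1, 3, 4, 5, 7, 8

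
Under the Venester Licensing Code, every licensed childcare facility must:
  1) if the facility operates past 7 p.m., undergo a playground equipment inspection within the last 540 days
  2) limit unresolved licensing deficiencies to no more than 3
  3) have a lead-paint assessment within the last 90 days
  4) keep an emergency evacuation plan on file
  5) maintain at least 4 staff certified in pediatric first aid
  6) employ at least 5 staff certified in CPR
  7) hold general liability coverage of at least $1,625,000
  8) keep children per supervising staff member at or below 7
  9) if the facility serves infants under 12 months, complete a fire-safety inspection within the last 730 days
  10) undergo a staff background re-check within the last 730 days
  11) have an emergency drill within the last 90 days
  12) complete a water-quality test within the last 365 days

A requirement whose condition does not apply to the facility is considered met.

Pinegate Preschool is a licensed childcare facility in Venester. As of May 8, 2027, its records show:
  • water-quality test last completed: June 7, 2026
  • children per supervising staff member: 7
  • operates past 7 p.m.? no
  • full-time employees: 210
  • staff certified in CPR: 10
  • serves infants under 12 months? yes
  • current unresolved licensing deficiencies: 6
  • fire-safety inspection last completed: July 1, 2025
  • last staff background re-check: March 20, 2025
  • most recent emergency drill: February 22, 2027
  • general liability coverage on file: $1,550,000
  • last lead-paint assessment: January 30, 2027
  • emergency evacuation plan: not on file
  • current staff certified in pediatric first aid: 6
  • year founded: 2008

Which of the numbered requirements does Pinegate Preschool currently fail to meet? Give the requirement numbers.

2, 3, 4, 7, 10

1. condition 'operates past 7 p.m.' does not hold → requirement n/a → met
2. unresolved licensing deficiencies 6 > 3 → not met
3. lead-paint assessment 98 days ago vs limit 90 → not met
4. emergency evacuation plan absent → not met
5. staff certified in pediatric first aid 6 ≥ 4 → met
6. staff certified in CPR 10 ≥ 5 → met
7. general liability coverage $1,550,000 < $1,625,000 → not met
8. children per supervising staff member 7 ≤ 7 → met
9. condition 'serves infants under 12 months' holds; fire-safety inspection 676 days ago vs limit 730 → met
10. staff background re-check 779 days ago vs limit 730 → not met
11. emergency drill 75 days ago vs limit 90 → met
12. water-quality test 335 days ago vs limit 365 → met
Not met: 2, 3, 4, 7, 10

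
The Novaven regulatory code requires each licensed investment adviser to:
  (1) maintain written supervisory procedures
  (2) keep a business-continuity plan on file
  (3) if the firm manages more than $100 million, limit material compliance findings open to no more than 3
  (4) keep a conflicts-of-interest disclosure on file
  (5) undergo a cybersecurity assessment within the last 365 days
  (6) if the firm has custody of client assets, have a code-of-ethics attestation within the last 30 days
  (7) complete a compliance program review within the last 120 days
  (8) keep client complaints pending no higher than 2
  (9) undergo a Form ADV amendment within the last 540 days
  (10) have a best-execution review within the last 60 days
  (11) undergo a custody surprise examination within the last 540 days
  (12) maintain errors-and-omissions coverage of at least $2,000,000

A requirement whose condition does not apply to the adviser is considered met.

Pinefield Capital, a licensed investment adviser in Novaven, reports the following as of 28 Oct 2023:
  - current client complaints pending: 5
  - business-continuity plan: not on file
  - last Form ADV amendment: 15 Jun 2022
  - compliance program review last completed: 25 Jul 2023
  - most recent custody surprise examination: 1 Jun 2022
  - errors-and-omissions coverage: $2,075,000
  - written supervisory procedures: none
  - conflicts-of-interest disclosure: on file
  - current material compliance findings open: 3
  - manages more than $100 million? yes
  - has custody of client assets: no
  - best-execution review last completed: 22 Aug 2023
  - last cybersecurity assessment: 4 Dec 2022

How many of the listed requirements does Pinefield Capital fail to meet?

1. written supervisory procedures absent → not met
2. business-continuity plan absent → not met
3. condition 'manages more than $100 million' holds; material compliance findings open 3 ≤ 3 → met
4. conflicts-of-interest disclosure present → met
5. cybersecurity assessment 328 days ago vs limit 365 → met
6. condition 'has custody of client assets' does not hold → requirement n/a → met
7. compliance program review 95 days ago vs limit 120 → met
8. client complaints pending 5 > 2 → not met
9. Form ADV amendment 500 days ago vs limit 540 → met
10. best-execution review 67 days ago vs limit 60 → not met
11. custody surprise examination 514 days ago vs limit 540 → met
12. errors-and-omissions coverage $2,075,000 ≥ $2,000,000 → met
Not met: 4 of 12

4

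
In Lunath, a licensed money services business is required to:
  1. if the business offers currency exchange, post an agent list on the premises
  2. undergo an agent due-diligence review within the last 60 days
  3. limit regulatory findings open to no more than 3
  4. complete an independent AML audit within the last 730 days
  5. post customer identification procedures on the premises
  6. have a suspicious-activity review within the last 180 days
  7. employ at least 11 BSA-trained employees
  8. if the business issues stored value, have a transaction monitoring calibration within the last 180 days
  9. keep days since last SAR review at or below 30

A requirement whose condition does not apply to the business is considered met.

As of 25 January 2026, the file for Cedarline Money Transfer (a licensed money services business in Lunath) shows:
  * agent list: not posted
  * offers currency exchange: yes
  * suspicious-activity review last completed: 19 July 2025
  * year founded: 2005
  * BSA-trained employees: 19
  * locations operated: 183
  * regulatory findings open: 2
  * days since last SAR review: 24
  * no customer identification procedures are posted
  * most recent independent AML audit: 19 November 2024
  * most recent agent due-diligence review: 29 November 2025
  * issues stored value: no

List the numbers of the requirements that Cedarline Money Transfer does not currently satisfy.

1. condition 'offers currency exchange' holds; agent list absent → not met
2. agent due-diligence review 57 days ago vs limit 60 → met
3. regulatory findings open 2 ≤ 3 → met
4. independent AML audit 432 days ago vs limit 730 → met
5. customer identification procedures absent → not met
6. suspicious-activity review 190 days ago vs limit 180 → not met
7. BSA-trained employees 19 ≥ 11 → met
8. condition 'issues stored value' does not hold → requirement n/a → met
9. days since last SAR review 24 ≤ 30 → met
Not met: 1, 5, 6

1, 5, 6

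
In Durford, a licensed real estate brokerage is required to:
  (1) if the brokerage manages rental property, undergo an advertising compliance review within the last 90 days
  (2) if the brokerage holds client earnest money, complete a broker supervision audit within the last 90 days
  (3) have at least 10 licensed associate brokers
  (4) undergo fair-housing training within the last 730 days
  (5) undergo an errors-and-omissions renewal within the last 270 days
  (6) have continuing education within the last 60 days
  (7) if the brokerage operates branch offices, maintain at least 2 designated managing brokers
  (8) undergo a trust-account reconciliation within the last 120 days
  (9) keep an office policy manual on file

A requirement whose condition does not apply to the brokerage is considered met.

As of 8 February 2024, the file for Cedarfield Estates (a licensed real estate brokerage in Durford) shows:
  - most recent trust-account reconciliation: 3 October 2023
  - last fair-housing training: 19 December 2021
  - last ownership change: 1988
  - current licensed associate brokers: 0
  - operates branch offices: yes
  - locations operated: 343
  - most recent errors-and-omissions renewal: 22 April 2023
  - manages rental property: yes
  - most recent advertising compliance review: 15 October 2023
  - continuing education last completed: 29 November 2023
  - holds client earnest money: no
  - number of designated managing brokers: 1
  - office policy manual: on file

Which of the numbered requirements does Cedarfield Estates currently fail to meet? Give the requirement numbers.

1, 3, 4, 5, 6, 7, 8

1. condition 'manages rental property' holds; advertising compliance review 116 days ago vs limit 90 → not met
2. condition 'holds client earnest money' does not hold → requirement n/a → met
3. licensed associate brokers 0 < 10 → not met
4. fair-housing training 781 days ago vs limit 730 → not met
5. errors-and-omissions renewal 292 days ago vs limit 270 → not met
6. continuing education 71 days ago vs limit 60 → not met
7. condition 'operates branch offices' holds; designated managing brokers 1 < 2 → not met
8. trust-account reconciliation 128 days ago vs limit 120 → not met
9. office policy manual present → met
Not met: 1, 3, 4, 5, 6, 7, 8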